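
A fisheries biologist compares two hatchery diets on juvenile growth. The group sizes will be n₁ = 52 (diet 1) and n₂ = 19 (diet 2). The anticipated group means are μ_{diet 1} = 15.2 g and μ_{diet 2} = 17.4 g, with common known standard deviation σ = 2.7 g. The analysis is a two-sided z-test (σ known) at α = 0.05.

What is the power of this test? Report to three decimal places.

Power ≈ 0.860

Standardized effect: d = |μ_{diet 1} − μ_{diet 2}| / σ = |15.2 − 17.4| / 2.7 = 0.8148
Noncentrality parameter: δ = d / √(1/n₁ + 1/n₂) = 0.8148 / √(1/52 + 1/19) = 3.0395
Critical value for a two-sided test at α = 0.05: z_{α/2} = 1.960.
Power = Φ(δ − 1.960) + Φ(−δ − 1.960) = Φ(1.080) + Φ(-5.000) = 0.8598 + 0.0000 = 0.8598.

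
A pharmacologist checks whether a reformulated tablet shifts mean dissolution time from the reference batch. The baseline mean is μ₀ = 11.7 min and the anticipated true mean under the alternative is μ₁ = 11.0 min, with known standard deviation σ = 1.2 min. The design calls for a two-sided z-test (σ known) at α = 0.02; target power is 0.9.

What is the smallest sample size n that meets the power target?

Standardized effect: d = |μ₁ − μ₀| / σ = |11.0 − 11.7| / 1.2 = 0.5833
For power 0.9 need Φ(δ − z_{0.01}) = 0.9, so δ = z_{0.01} + z_{0.10} = 2.326 + 1.282 = 3.608.
(The Φ(−δ − z_{α/2}) term is vanishingly small for δ > 0 and is dropped in the standard sample-size formula.)
δ = d·√n ⇒ n = (δ/d)² = (3.608 / 0.5833)² = 38.25.
Round up to the next whole unit.

n = 39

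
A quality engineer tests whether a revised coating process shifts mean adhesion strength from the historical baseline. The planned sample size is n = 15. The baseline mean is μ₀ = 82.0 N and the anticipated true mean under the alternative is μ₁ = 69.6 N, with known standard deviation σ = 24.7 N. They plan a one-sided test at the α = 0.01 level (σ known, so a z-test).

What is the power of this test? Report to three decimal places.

Power ≈ 0.351

Standardized effect: d = |μ₁ − μ₀| / σ = |69.6 − 82.0| / 24.7 = 0.5020
Noncentrality parameter: δ = d·√n = 0.5020 × √15 = 1.9443
Critical value for a one-sided test at α = 0.01: z_α = 2.326.
Power = P(Z > 2.326 − δ) = Φ(-0.382) = 0.3512.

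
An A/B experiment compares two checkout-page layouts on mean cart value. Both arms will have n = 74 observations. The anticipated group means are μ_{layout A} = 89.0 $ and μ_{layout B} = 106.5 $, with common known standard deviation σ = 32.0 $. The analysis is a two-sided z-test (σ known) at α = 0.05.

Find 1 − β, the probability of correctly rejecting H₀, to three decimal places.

Power ≈ 0.914

Standardized effect: d = |μ_{layout A} − μ_{layout B}| / σ = |89.0 − 106.5| / 32.0 = 0.5469
Noncentrality parameter: δ = d·√(n/2) = 0.5469 × √(74/2) = 3.3265
Two-sided α = 0.05 → critical value z_{0.025} = 1.960.
Power = Φ(δ − 1.960) + Φ(−δ − 1.960) = Φ(1.367) + Φ(-5.286) = 0.9141 + 0.0000 = 0.9141.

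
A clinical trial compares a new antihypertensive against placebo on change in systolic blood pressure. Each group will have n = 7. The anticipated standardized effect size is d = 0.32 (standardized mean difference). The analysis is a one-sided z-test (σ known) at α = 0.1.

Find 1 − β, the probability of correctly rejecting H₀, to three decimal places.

Power ≈ 0.247

Noncentrality parameter: δ = d·√(n/2) = 0.32 × √(7/2) = 0.5987
Critical value for a one-sided test at α = 0.1: z_α = 1.282.
Power = Φ(δ − 1.282) = Φ(-0.683) = 0.2473.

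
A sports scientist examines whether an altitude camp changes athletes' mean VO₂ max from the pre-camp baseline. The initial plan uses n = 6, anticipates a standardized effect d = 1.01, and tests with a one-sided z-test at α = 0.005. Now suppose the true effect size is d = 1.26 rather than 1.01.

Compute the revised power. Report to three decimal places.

Power ≈ 0.695

With d = 1.26: δ = d·√n = 1.26 × √6 = 3.0864. Critical value z_{0.005} = 2.576.
Revised power = Φ(δ − 2.576) = Φ(0.511) = 0.6952.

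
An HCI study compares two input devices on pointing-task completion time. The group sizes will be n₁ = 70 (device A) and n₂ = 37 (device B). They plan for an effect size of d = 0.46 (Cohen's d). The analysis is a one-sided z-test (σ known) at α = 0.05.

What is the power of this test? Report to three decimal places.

Noncentrality parameter: δ = d / √(1/n₁ + 1/n₂) = 0.46 / √(1/70 + 1/37) = 2.2632
Critical value for a one-sided test at α = 0.05: z_α = 1.645.
Power = P(Z > 1.645 − δ) = Φ(0.618) = 0.7318.

Power ≈ 0.732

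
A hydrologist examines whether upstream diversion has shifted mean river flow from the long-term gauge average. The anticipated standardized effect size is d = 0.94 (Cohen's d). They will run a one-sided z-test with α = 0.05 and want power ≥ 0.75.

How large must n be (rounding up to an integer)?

For power 0.75 need Φ(δ − z_{0.05}) = 0.75, so δ = z_{0.05} + z_{0.25} = 1.645 + 0.674 = 2.319.
δ = d·√n ⇒ n = (δ/d)² = (2.319 / 0.94)² = 6.09.
Rounding up, n = 7.

n = 7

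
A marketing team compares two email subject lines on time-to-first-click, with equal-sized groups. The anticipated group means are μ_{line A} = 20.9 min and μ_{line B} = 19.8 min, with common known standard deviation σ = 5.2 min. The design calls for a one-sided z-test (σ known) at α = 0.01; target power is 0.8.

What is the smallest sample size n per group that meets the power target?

n = 449 per group

Standardized effect: d = |μ_{line A} − μ_{line B}| / σ = |20.9 − 19.8| / 5.2 = 0.2115
Set Φ(δ − 2.326) = 0.8; then δ − 2.326 = Φ⁻¹(0.8) = 0.842, giving δ = 3.168.
δ = d·√(n/2) ⇒ n = 2(δ/d)² = 2 × (3.168 / 0.2115)² = 448.55.
Rounding up, n = 449 per group.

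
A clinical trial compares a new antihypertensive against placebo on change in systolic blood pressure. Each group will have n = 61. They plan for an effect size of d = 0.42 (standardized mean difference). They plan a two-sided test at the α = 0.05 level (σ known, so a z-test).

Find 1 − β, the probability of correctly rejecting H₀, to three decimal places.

Noncentrality parameter: δ = d·√(n/2) = 0.42 × √(61/2) = 2.3195
Critical value for a two-sided test at α = 0.05: z_{α/2} = 1.960.
Power = Φ(δ − 1.960) + Φ(−δ − 1.960) = Φ(0.360) + Φ(-4.279) = 0.6404 + 0.0000 = 0.6404.

Power ≈ 0.640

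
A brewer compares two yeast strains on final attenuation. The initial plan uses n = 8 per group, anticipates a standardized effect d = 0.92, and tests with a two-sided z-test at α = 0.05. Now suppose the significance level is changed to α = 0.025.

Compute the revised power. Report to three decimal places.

δ = d·√(n/2) = 0.92 × √(8/2) = 1.8400 (unchanged). New critical value: z_{0.0125} = 2.241.
Revised power = Φ(δ − 2.241) + Φ(−δ − 2.241) = Φ(-0.401) + Φ(-4.081) = 0.3441 + 0.0000 = 0.3441.

Power ≈ 0.344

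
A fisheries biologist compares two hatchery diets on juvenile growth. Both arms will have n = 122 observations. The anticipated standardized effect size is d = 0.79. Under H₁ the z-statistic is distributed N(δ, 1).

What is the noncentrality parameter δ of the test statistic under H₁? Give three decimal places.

The noncentrality parameter scales effect size by the design's sample-size factor: δ = d·√(n/2) = 0.79 × √(122/2) = 6.1701

δ ≈ 6.170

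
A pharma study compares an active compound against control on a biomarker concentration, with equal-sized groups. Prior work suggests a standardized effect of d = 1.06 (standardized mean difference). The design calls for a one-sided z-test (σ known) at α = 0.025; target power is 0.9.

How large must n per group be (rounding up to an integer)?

n = 19 per group

Set Φ(δ − 1.960) = 0.9; then δ − 1.960 = Φ⁻¹(0.9) = 1.282, giving δ = 3.242.
δ = d·√(n/2) ⇒ n = 2(δ/d)² = 2 × (3.242 / 1.06)² = 18.70.
Rounding up, n = 19 per group.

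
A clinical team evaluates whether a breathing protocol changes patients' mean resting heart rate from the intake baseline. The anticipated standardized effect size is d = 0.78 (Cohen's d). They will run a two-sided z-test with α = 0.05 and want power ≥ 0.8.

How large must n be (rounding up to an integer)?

Set Φ(δ − 1.960) = 0.8; then δ − 1.960 = Φ⁻¹(0.8) = 0.842, giving δ = 2.802.
(The Φ(−δ − z_{α/2}) term is vanishingly small for δ > 0 and is dropped in the standard sample-size formula.)
δ = d·√n ⇒ n = (δ/d)² = (2.802 / 0.78)² = 12.90.
Round up to the next whole unit.

n = 13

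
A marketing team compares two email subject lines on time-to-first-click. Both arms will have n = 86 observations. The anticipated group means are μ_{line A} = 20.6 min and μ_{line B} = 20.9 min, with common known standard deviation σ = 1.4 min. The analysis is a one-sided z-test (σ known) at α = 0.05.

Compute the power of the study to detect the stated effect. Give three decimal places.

Standardized effect: d = |μ_{line A} − μ_{line B}| / σ = |20.6 − 20.9| / 1.4 = 0.2143
Noncentrality parameter: δ = d·√(n/2) = 0.2143 × √(86/2) = 1.4052
Critical value for a one-sided test at α = 0.05: z_α = 1.645.
Power = P(Z > 1.645 − δ) = Φ(-0.240) = 0.4053.

Power ≈ 0.405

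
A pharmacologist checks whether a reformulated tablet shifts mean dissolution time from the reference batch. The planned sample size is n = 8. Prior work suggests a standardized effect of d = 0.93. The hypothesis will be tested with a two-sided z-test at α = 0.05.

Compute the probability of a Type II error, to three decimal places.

β ≈ 0.251

Noncentrality parameter: δ = d·√n = 0.93 × √8 = 2.6304
Critical value for a two-sided test at α = 0.05: z_{α/2} = 1.960.
Power = Φ(δ − 1.960) + Φ(−δ − 1.960) = Φ(0.670) + Φ(-4.590) = 0.7487 + 0.0000 = 0.7487.
Type II error: β = 1 − power = 1 − 0.7487 = 0.2513.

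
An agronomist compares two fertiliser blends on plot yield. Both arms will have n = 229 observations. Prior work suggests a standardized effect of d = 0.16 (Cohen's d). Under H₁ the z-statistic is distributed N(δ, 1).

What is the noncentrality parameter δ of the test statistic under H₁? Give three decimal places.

δ ≈ 1.712

The noncentrality parameter scales effect size by the design's sample-size factor: δ = d·√(n/2) = 0.16 × √(229/2) = 1.7121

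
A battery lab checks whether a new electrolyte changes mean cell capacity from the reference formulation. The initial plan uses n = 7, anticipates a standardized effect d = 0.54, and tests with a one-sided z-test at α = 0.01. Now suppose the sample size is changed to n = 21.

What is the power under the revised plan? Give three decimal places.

Power ≈ 0.559

With n = 21: δ = d·√n = 0.54 × √21 = 2.4746. Critical value z_{0.01} = 2.326.
Revised power = P(Z > 2.326 − δ) = Φ(0.148) = 0.5589.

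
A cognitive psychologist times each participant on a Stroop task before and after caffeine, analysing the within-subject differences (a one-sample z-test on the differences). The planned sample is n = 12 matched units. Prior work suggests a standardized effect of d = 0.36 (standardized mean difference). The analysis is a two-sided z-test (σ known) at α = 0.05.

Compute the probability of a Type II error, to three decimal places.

Noncentrality parameter: λ = d·√n = 0.36 × √12 = 1.2471
Two-sided α = 0.05 → critical value z_{0.025} = 1.960.
Power = Φ(λ − 1.960) + Φ(−λ − 1.960) = Φ(-0.713) + Φ(-3.207) = 0.2380 + 0.0007 = 0.2386.
Type II error: β = 1 − power = 1 − 0.2386 = 0.7614.

β ≈ 0.761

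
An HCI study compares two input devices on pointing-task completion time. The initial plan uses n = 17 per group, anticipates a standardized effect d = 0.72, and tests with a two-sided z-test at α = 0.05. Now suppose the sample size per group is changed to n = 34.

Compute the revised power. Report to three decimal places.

Power ≈ 0.843

With n = 34 per group: δ = d·√(n/2) = 0.72 × √(34/2) = 2.9686. Critical value z_{0.025} = 1.960.
Revised power = Φ(δ − 1.960) + Φ(−δ − 1.960) = Φ(1.009) + Φ(-4.929) = 0.8434 + 0.0000 = 0.8434.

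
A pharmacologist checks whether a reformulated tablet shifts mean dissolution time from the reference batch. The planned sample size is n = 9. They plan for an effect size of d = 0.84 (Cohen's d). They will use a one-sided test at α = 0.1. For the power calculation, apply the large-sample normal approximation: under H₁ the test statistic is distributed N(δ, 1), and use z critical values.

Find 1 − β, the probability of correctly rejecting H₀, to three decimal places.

Noncentrality parameter: δ = d·√n = 0.84 × √9 = 2.5200
One-sided α = 0.1 → critical value z_{0.1} = 1.282.
Power = P(Z > 1.282 − δ) = Φ(1.238) = 0.8922.

Power ≈ 0.892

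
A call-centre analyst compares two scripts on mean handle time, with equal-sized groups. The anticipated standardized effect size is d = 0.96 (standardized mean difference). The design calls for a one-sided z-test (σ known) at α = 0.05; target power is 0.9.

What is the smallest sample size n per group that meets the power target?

n = 19 per group

For power 0.9 need Φ(δ − z_{0.05}) = 0.9, so δ = z_{0.05} + z_{0.10} = 1.645 + 1.282 = 2.926.
δ = d·√(n/2) ⇒ n = 2(δ/d)² = 2 × (2.926 / 0.96)² = 18.58.
Round up to the next whole unit.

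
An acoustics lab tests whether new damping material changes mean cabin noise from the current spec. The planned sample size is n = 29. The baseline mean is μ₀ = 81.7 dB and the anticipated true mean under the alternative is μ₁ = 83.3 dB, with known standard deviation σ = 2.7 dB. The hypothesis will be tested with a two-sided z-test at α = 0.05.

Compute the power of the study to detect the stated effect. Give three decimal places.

Standardized effect: d = |μ₁ − μ₀| / σ = |83.3 − 81.7| / 2.7 = 0.5926
Noncentrality parameter: δ = d·√n = 0.5926 × √29 = 3.1912
Two-sided α = 0.05 → critical value z_{0.025} = 1.960.
Power = Φ(δ − 1.960) + Φ(−δ − 1.960) = Φ(1.231) + Φ(-5.151) = 0.8909 + 0.0000 = 0.8909.

Power ≈ 0.891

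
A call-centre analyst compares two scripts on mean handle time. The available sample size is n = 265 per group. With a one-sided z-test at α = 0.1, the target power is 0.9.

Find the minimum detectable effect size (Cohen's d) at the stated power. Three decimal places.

d ≈ 0.223

Required noncentrality: δ = z_{0.1} + z_{0.10} = 1.282 + 1.282 = 2.563.
δ = d·√(n/2) ⇒ d = δ/√(n/2) = 2.563/√(265/2) = 0.2227.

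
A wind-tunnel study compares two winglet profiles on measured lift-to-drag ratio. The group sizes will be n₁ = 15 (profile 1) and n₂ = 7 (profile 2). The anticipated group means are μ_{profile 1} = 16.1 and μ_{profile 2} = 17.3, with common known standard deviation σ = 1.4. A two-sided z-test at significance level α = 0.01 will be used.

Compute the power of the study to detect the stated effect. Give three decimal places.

Power ≈ 0.241

Standardized effect: d = |μ_{profile 1} − μ_{profile 2}| / σ = |16.1 − 17.3| / 1.4 = 0.8571
Noncentrality parameter: δ = d / √(1/n₁ + 1/n₂) = 0.8571 / √(1/15 + 1/7) = 1.8726
Two-sided α = 0.01 → critical value z_{0.005} = 2.576.
Power = Φ(δ − 2.576) + Φ(−δ − 2.576) = Φ(-0.703) + Φ(-4.448) = 0.2409 + 0.0000 = 0.2409.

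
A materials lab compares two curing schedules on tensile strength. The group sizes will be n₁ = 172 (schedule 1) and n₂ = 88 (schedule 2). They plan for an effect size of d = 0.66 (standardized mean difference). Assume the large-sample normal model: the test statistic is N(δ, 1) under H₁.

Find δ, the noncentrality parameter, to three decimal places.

δ ≈ 5.036

δ = d / √(1/n₁ + 1/n₂) = 0.66 / √(1/172 + 1/88) = 5.0357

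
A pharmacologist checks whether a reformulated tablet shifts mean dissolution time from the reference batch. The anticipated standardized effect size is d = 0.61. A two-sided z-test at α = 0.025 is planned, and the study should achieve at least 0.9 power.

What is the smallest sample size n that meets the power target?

Set Φ(δ − 2.241) = 0.9; then δ − 2.241 = Φ⁻¹(0.9) = 1.282, giving δ = 3.523.
(The Φ(−δ − z_{α/2}) term is vanishingly small for δ > 0 and is dropped in the standard sample-size formula.)
δ = d·√n ⇒ n = (δ/d)² = (3.523 / 0.61)² = 33.35.
Rounding up, n = 34.

n = 34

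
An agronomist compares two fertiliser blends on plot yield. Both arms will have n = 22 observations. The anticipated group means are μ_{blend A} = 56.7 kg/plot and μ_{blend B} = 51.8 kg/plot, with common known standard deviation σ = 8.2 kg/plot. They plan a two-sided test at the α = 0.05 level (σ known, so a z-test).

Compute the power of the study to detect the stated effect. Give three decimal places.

Standardized effect: d = |μ_{blend A} − μ_{blend B}| / σ = |56.7 − 51.8| / 8.2 = 0.5976
Noncentrality parameter: δ = d·√(n/2) = 0.5976 × √(22/2) = 1.9819
Critical value for a two-sided test at α = 0.05: z_{α/2} = 1.960.
Power = Φ(δ − 1.960) + Φ(−δ − 1.960) = Φ(0.022) + Φ(-3.942) = 0.5087 + 0.0000 = 0.5088.

Power ≈ 0.509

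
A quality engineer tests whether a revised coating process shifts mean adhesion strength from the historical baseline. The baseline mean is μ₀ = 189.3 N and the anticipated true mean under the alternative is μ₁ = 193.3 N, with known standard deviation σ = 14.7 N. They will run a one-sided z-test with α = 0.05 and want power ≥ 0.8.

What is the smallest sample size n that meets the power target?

n = 84

Standardized effect: d = |μ₁ − μ₀| / σ = |193.3 − 189.3| / 14.7 = 0.2721
For power 0.8 need Φ(δ − z_{0.05}) = 0.8, so δ = z_{0.05} + z_{0.20} = 1.645 + 0.842 = 2.486.
δ = d·√n ⇒ n = (δ/d)² = (2.486 / 0.2721)² = 83.50.
Round up to the next whole unit.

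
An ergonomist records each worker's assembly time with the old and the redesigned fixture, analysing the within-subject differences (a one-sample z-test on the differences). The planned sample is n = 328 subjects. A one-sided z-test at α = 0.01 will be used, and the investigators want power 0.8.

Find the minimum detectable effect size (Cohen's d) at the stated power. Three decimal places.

Need Φ(δ − 2.326) = 0.8, so δ = 2.326 + 0.842 = 3.168.
δ = d·√n ⇒ d = δ/√n = 3.168/√328 = 0.1749.

d ≈ 0.175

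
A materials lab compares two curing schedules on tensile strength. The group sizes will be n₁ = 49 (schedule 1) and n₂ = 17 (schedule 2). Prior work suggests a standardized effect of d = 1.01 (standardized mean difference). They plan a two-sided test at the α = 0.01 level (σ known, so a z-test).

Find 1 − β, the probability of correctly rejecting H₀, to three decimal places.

Noncentrality parameter: δ = d / √(1/n₁ + 1/n₂) = 1.01 / √(1/49 + 1/17) = 3.5882
Critical value for a two-sided test at α = 0.01: z_{α/2} = 2.576.
Power = Φ(δ − 2.576) + Φ(−δ − 2.576) = Φ(1.012) + Φ(-6.164) = 0.8443 + 0.0000 = 0.8443.

Power ≈ 0.844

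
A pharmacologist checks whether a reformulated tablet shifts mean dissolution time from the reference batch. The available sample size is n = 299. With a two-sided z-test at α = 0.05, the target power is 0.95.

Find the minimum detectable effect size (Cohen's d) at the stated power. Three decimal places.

Need Φ(δ − 1.960) = 0.95, so δ = 1.960 + 1.645 = 3.605.
(The second rejection-region term Φ(−δ − z_{α/2}) is negligible and dropped.)
δ = d·√n ⇒ d = δ/√n = 3.605/√299 = 0.2085.

d ≈ 0.208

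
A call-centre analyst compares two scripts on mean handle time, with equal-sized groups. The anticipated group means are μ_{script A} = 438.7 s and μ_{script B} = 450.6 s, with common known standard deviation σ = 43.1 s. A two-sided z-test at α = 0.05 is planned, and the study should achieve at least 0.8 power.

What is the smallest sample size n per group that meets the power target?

n = 206 per group

Standardized effect: d = |μ_{script A} − μ_{script B}| / σ = |438.7 − 450.6| / 43.1 = 0.2761
For power 0.8 need Φ(δ − z_{0.025}) = 0.8, so δ = z_{0.025} + z_{0.20} = 1.960 + 0.842 = 2.802.
(Ignoring the negligible lower-tail rejection probability gives the usual closed-form inversion.)
δ = d·√(n/2) ⇒ n = 2(δ/d)² = 2 × (2.802 / 0.2761)² = 205.92.
Rounding up, n = 206 per group.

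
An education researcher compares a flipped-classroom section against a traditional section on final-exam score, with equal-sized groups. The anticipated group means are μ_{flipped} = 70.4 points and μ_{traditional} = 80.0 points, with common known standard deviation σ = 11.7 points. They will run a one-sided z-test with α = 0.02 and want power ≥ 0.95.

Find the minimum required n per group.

Standardized effect: d = |μ_{flipped} − μ_{traditional}| / σ = |70.4 − 80.0| / 11.7 = 0.8205
Set Φ(δ − 2.054) = 0.95; then δ − 2.054 = Φ⁻¹(0.95) = 1.645, giving δ = 3.699.
δ = d·√(n/2) ⇒ n = 2(δ/d)² = 2 × (3.699 / 0.8205)² = 40.64.
Rounding up, n = 41 per group.

n = 41 per group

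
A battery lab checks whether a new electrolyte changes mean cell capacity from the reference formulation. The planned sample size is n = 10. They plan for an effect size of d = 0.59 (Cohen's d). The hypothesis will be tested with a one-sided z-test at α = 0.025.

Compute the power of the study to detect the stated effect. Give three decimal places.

Noncentrality parameter: δ = d·√n = 0.59 × √10 = 1.8657
Critical value for a one-sided test at α = 0.025: z_α = 1.960.
Power = P(Z > 1.960 − δ) = Φ(-0.094) = 0.4625.

Power ≈ 0.462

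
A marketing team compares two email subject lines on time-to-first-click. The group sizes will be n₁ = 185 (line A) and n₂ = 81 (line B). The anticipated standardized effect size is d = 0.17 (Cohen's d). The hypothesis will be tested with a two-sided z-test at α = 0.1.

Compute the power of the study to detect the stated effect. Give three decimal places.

Noncentrality parameter: δ = d / √(1/n₁ + 1/n₂) = 0.17 / √(1/185 + 1/81) = 1.2760
Critical value for a two-sided test at α = 0.1: z_{α/2} = 1.645.
Power = Φ(δ − 1.645) + Φ(−δ − 1.645) = Φ(-0.369) + Φ(-2.921) = 0.3561 + 0.0017 = 0.3578.

Power ≈ 0.358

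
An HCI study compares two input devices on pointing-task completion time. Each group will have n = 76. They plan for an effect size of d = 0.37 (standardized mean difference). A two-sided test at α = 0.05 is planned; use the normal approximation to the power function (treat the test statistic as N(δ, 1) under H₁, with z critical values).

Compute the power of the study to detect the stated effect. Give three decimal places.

Power ≈ 0.626

Noncentrality parameter: δ = d·√(n/2) = 0.37 × √(76/2) = 2.2808
Critical value for a two-sided test at α = 0.05: z_{α/2} = 1.960.
Power = Φ(δ − 1.960) + Φ(−δ − 1.960) = Φ(0.321) + Φ(-4.241) = 0.6258 + 0.0000 = 0.6259.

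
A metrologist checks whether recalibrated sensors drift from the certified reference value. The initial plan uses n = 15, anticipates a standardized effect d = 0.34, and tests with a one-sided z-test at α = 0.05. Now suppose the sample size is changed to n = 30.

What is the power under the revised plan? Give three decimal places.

Power ≈ 0.586

With n = 30: δ = d·√n = 0.34 × √30 = 1.8623. Critical value z_{0.05} = 1.645.
Revised power = Φ(δ − 1.645) = Φ(0.217) = 0.5861.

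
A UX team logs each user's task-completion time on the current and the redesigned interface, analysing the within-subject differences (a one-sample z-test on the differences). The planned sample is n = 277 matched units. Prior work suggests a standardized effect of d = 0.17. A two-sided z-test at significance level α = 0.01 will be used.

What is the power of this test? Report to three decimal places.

Noncentrality parameter: δ = d·√n = 0.17 × √277 = 2.8294
Critical value for a two-sided test at α = 0.01: z_{α/2} = 2.576.
Power = Φ(δ − 2.576) + Φ(−δ − 2.576) = Φ(0.254) + Φ(-5.405) = 0.6001 + 0.0000 = 0.6001.

Power ≈ 0.600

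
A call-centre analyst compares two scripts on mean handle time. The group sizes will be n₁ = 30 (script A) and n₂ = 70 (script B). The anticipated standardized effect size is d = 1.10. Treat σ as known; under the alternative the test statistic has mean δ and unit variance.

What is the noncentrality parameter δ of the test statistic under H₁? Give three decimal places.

The noncentrality parameter scales effect size by the design's sample-size factor: δ = d / √(1/n₁ + 1/n₂) = 1.10 / √(1/30 + 1/70) = 5.0408

δ ≈ 5.041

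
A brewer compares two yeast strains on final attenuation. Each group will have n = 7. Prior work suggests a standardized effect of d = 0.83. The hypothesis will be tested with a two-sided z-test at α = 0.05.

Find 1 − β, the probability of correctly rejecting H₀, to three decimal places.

Power ≈ 0.342

Noncentrality parameter: δ = d·√(n/2) = 0.83 × √(7/2) = 1.5528
Critical value for a two-sided test at α = 0.05: z_{α/2} = 1.960.
Power = Φ(δ − 1.960) + Φ(−δ − 1.960) = Φ(-0.407) + Φ(-3.513) = 0.3419 + 0.0002 = 0.3422.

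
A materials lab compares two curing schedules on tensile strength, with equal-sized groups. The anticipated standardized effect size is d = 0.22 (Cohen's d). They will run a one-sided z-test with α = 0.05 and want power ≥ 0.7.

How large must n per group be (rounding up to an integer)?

For power 0.7 need Φ(δ − z_{0.05}) = 0.7, so δ = z_{0.05} + z_{0.30} = 1.645 + 0.524 = 2.169.
δ = d·√(n/2) ⇒ n = 2(δ/d)² = 2 × (2.169 / 0.22)² = 194.45.
Round up to the next whole unit.

n = 195 per group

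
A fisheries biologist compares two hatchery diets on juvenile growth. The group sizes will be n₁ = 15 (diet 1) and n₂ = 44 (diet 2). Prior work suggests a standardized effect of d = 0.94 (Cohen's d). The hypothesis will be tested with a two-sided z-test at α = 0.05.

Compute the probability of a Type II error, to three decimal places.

β ≈ 0.118

Noncentrality parameter: λ = d / √(1/n₁ + 1/n₂) = 0.94 / √(1/15 + 1/44) = 3.1439
Two-sided α = 0.05 → critical value z_{0.025} = 1.960.
Power = Φ(λ − 1.960) + Φ(−λ − 1.960) = Φ(1.184) + Φ(-5.104) = 0.8818 + 0.0000 = 0.8818.
Type II error: β = 1 − power = 1 − 0.8818 = 0.1182.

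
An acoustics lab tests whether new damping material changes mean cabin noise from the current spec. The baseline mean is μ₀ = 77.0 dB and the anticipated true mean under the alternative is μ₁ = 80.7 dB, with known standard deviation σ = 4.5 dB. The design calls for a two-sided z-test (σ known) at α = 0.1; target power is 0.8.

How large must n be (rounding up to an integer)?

n = 10

Standardized effect: d = |μ₁ − μ₀| / σ = |80.7 − 77.0| / 4.5 = 0.8222
Set Φ(δ − 1.645) = 0.8; then δ − 1.645 = Φ⁻¹(0.8) = 0.842, giving δ = 2.486.
(Ignoring the negligible lower-tail rejection probability gives the usual closed-form inversion.)
δ = d·√n ⇒ n = (δ/d)² = (2.486 / 0.8222)² = 9.15.
Rounding up, n = 10.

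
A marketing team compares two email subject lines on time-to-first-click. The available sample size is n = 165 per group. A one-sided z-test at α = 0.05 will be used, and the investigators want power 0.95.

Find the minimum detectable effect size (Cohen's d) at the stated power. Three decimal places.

Need Φ(δ − 1.645) = 0.95, so δ = 1.645 + 1.645 = 3.290.
δ = d·√(n/2) ⇒ d = δ/√(n/2) = 3.290/√(165/2) = 0.3622.

d ≈ 0.362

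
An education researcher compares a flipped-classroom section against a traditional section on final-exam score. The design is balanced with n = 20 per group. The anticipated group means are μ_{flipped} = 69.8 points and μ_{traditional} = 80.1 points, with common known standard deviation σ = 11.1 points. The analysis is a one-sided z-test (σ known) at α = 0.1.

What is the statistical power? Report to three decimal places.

Standardized effect: d = |μ_{flipped} − μ_{traditional}| / σ = |69.8 − 80.1| / 11.1 = 0.9279
Noncentrality parameter: δ = d·√(n/2) = 0.9279 × √(20/2) = 2.9344
One-sided α = 0.1 → critical value z_{0.1} = 1.282.
Power = Φ(δ − 1.282) = Φ(1.653) = 0.9508.

Power ≈ 0.951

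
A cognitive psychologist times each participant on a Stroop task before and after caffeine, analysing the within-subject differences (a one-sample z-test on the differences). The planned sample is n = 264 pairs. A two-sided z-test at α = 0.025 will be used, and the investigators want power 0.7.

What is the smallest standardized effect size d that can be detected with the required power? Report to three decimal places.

d ≈ 0.170

Required noncentrality: δ = z_{0.0125} + z_{0.30} = 2.241 + 0.524 = 2.766.
(The second rejection-region term Φ(−δ − z_{α/2}) is negligible and dropped.)
δ = d·√n ⇒ d = δ/√n = 2.766/√264 = 0.1702.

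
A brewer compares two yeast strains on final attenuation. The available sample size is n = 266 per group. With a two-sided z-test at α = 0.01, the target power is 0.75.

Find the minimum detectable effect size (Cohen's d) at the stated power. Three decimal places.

Required noncentrality: δ = z_{0.005} + z_{0.25} = 2.576 + 0.674 = 3.250.
(The second rejection-region term Φ(−δ − z_{α/2}) is negligible and dropped.)
δ = d·√(n/2) ⇒ d = δ/√(n/2) = 3.250/√(266/2) = 0.2818.

d ≈ 0.282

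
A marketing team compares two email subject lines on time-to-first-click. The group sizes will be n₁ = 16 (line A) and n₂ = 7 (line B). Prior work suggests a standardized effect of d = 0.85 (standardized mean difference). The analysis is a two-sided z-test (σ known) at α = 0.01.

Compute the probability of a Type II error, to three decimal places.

Noncentrality parameter: λ = d / √(1/n₁ + 1/n₂) = 0.85 / √(1/16 + 1/7) = 1.8757
Two-sided α = 0.01 → critical value z_{0.005} = 2.576.
Power = Φ(λ − 2.576) + Φ(−λ − 2.576) = Φ(-0.700) + Φ(-4.452) = 0.2419 + 0.0000 = 0.2419.
Type II error: β = 1 − power = 1 − 0.2419 = 0.7581.

β ≈ 0.758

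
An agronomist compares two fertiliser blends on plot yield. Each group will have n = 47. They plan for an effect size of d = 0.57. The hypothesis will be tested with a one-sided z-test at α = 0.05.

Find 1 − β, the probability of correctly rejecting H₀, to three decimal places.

Power ≈ 0.868

Noncentrality parameter: δ = d·√(n/2) = 0.57 × √(47/2) = 2.7632
Critical value for a one-sided test at α = 0.05: z_α = 1.645.
Power = P(Z > 1.645 − δ) = Φ(1.118) = 0.8683.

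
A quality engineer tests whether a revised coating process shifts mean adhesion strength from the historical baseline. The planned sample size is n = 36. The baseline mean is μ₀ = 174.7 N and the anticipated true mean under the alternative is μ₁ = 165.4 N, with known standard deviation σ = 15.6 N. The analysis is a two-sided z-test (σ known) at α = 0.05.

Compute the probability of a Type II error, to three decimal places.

β ≈ 0.053

Standardized effect: d = |μ₁ − μ₀| / σ = |165.4 − 174.7| / 15.6 = 0.5962
Noncentrality parameter: δ = d·√n = 0.5962 × √36 = 3.5769
Critical value for a two-sided test at α = 0.05: z_{α/2} = 1.960.
Power = Φ(δ − 1.960) + Φ(−δ − 1.960) = Φ(1.617) + Φ(-5.537) = 0.9471 + 0.0000 = 0.9471.
Type II error: β = 1 − power = 1 − 0.9471 = 0.0529.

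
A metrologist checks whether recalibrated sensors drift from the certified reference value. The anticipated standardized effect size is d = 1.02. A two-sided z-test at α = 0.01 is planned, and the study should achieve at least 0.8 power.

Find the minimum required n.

For power 0.8 need Φ(δ − z_{0.005}) = 0.8, so δ = z_{0.005} + z_{0.20} = 2.576 + 0.842 = 3.417.
(The Φ(−δ − z_{α/2}) term is vanishingly small for δ > 0 and is dropped in the standard sample-size formula.)
δ = d·√n ⇒ n = (δ/d)² = (3.417 / 1.02)² = 11.23.
Round up to the next whole unit.

n = 12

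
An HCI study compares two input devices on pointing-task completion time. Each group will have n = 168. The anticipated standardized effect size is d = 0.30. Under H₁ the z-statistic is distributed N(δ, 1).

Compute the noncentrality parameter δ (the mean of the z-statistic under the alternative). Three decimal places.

δ = d·√(n/2) = 0.30 × √(168/2) = 2.7495

δ ≈ 2.750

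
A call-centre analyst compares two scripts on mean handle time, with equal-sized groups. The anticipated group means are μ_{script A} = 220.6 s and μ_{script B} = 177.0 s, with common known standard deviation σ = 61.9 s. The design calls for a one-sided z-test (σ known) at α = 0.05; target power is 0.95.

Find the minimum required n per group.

Standardized effect: d = |μ_{script A} − μ_{script B}| / σ = |220.6 − 177.0| / 61.9 = 0.7044
Set Φ(δ − 1.645) = 0.95; then δ − 1.645 = Φ⁻¹(0.95) = 1.645, giving δ = 3.290.
δ = d·√(n/2) ⇒ n = 2(δ/d)² = 2 × (3.290 / 0.7044)² = 43.63.
Rounding up, n = 44 per group.

n = 44 per group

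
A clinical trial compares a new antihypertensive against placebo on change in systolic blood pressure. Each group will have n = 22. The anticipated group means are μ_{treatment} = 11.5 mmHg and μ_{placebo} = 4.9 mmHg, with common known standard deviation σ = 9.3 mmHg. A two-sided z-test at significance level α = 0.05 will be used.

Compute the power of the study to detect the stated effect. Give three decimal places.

Power ≈ 0.653

Standardized effect: d = |μ_{treatment} − μ_{placebo}| / σ = |11.5 − 4.9| / 9.3 = 0.7097
Noncentrality parameter: δ = d·√(n/2) = 0.7097 × √(22/2) = 2.3537
Two-sided α = 0.05 → critical value z_{0.025} = 1.960.
Power = Φ(δ − 1.960) + Φ(−δ − 1.960) = Φ(0.394) + Φ(-4.314) = 0.6531 + 0.0000 = 0.6531.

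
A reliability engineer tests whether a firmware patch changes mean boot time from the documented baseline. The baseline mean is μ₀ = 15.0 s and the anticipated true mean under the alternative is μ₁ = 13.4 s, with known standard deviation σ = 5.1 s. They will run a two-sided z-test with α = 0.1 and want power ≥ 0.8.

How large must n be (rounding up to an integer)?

Standardized effect: d = |μ₁ − μ₀| / σ = |13.4 − 15.0| / 5.1 = 0.3137
For power 0.8 need Φ(δ − z_{0.05}) = 0.8, so δ = z_{0.05} + z_{0.20} = 1.645 + 0.842 = 2.486.
(For δ > 0 the lower-tail rejection region contributes negligibly to power, so the one-term inversion is standard.)
δ = d·√n ⇒ n = (δ/d)² = (2.486 / 0.3137)² = 62.82.
Rounding up, n = 63.

n = 63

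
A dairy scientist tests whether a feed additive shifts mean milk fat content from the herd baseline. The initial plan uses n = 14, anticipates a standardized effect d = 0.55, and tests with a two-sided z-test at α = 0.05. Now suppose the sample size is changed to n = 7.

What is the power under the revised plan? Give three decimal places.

Power ≈ 0.307

With n = 7: δ = d·√n = 0.55 × √7 = 1.4552. Critical value z_{0.025} = 1.960.
Revised power = Φ(δ − 1.960) + Φ(−δ − 1.960) = Φ(-0.505) + Φ(-3.415) = 0.3068 + 0.0003 = 0.3072.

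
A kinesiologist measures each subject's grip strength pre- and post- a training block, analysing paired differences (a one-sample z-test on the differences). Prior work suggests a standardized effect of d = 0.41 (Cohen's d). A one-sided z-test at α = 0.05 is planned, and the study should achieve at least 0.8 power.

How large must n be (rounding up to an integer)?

Set Φ(δ − 1.645) = 0.8; then δ − 1.645 = Φ⁻¹(0.8) = 0.842, giving δ = 2.486.
δ = d·√n ⇒ n = (δ/d)² = (2.486 / 0.41)² = 36.78.
Rounding up, n = 37.

n = 37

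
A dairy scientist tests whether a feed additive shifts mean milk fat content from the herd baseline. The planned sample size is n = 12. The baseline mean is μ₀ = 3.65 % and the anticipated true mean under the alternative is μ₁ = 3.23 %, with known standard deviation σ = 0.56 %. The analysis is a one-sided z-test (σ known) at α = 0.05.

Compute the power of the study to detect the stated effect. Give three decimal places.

Standardized effect: d = |μ₁ − μ₀| / σ = |3.23 − 3.65| / 0.56 = 0.7500
Noncentrality parameter: δ = d·√n = 0.7500 × √12 = 2.5981
One-sided α = 0.05 → critical value z_{0.05} = 1.645.
Power = P(Z > 1.645 − δ) = Φ(0.953) = 0.8298.

Power ≈ 0.830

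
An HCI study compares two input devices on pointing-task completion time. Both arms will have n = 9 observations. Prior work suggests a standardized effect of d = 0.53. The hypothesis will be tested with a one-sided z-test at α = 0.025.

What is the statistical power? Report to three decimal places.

Power ≈ 0.202

Noncentrality parameter: δ = d·√(n/2) = 0.53 × √(9/2) = 1.1243
Critical value for a one-sided test at α = 0.025: z_α = 1.960.
Power = Φ(δ − 1.960) = Φ(-0.836) = 0.2017.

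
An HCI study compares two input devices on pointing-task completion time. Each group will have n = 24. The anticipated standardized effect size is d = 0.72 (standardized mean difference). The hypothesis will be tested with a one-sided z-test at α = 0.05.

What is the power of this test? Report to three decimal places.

Noncentrality parameter: δ = d·√(n/2) = 0.72 × √(24/2) = 2.4942
One-sided α = 0.05 → critical value z_{0.05} = 1.645.
Power = P(Z > 1.645 − δ) = Φ(0.849) = 0.8021.

Power ≈ 0.802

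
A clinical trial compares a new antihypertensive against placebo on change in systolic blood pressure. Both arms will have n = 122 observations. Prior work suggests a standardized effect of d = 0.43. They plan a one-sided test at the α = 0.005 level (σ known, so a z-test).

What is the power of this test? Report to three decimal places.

Noncentrality parameter: δ = d·√(n/2) = 0.43 × √(122/2) = 3.3584
Critical value for a one-sided test at α = 0.005: z_α = 2.576.
Power = Φ(δ − 2.576) = Φ(0.783) = 0.7831.

Power ≈ 0.783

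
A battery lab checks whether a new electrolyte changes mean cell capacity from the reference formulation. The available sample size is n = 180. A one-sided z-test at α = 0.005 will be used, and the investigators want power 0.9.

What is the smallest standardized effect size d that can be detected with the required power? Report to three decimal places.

d ≈ 0.288

Required noncentrality: δ = z_{0.005} + z_{0.10} = 2.576 + 1.282 = 3.857.
δ = d·√n ⇒ d = δ/√n = 3.857/√180 = 0.2875.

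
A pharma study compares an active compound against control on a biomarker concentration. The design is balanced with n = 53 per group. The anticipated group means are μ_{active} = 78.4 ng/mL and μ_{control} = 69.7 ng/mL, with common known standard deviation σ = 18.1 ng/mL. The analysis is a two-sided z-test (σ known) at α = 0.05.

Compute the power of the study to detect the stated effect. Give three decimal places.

Power ≈ 0.697

Standardized effect: d = |μ_{active} − μ_{control}| / σ = |78.4 − 69.7| / 18.1 = 0.4807
Noncentrality parameter: δ = d·√(n/2) = 0.4807 × √(53/2) = 2.4744
Two-sided α = 0.05 → critical value z_{0.025} = 1.960.
Power = Φ(δ − 1.960) + Φ(−δ − 1.960) = Φ(0.514) + Φ(-4.434) = 0.6965 + 0.0000 = 0.6965.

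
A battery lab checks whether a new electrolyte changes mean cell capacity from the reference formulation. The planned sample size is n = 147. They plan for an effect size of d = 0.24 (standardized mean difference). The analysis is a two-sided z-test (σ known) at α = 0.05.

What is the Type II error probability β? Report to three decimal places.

Noncentrality parameter: δ = d·√n = 0.24 × √147 = 2.9098
Two-sided α = 0.05 → critical value z_{0.025} = 1.960.
Power = Φ(δ − 1.960) + Φ(−δ − 1.960) = Φ(0.950) + Φ(-4.870) = 0.8289 + 0.0000 = 0.8289.
Type II error: β = 1 − power = 1 − 0.8289 = 0.1711.

β ≈ 0.171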